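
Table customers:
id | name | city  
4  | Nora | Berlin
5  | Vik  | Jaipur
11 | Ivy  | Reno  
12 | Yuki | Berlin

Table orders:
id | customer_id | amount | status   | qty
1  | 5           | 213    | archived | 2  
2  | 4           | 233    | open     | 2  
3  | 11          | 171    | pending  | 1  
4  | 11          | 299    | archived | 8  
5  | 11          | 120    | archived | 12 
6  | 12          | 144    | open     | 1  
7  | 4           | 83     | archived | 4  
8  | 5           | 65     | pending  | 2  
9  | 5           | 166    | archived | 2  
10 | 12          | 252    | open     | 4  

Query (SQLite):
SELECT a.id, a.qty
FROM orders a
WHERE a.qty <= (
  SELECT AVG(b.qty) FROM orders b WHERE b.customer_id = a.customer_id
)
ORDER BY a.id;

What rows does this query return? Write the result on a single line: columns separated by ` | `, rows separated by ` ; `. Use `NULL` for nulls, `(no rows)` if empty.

For each orders row a, compute AVG(qty) over rows sharing a.customer_id.
Keep row a if a.qty <= that per-group AVG.
  customer_id=4: AVG(qty) = 3.0
  customer_id=5: AVG(qty) = 2.0
  customer_id=11: AVG(qty) = 7.0
  customer_id=12: AVG(qty) = 2.5

1 | 2 ; 2 | 2 ; 3 | 1 ; 6 | 1 ; 8 | 2 ; 9 | 2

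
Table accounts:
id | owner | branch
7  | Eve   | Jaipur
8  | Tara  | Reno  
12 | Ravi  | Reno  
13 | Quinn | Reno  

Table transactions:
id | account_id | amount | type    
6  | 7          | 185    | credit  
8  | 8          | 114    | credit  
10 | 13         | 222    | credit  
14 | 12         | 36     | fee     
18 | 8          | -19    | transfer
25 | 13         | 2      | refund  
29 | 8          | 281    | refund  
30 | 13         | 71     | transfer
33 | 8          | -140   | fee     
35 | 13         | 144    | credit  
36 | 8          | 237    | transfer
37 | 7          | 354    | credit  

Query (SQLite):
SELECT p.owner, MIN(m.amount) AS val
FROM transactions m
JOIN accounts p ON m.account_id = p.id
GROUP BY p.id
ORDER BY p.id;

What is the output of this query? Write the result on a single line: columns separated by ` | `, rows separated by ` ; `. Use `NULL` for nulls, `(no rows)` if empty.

Eve | 185 ; Tara | -140 ; Ravi | 36 ; Quinn | 2

Join each transactions row to its accounts via account_id.
Group joined rows by accounts.id; compute MIN(m.amount) per group.
  7: ids {6, 37} → MIN(m.amount)=185
  8: ids {8, 18, 29, 33, 36} → MIN(m.amount)=-140
  12: ids {14} → MIN(m.amount)=36
  13: ids {10, 25, 30, 35} → MIN(m.amount)=2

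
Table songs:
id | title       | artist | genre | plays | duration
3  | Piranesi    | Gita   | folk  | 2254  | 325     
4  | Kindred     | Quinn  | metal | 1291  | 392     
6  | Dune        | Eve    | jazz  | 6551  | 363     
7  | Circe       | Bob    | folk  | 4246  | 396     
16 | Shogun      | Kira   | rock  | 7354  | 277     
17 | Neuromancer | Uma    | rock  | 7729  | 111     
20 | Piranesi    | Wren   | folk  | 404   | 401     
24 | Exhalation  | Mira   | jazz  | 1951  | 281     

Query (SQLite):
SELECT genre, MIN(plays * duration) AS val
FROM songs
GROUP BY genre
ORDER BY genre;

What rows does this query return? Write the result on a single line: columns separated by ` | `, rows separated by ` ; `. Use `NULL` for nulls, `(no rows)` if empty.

For each row compute plays * duration.
Group by genre; take MIN of the expression per group.
  folk: ids {3, 7, 20} → MIN(plays * duration)=162004
  jazz: ids {6, 24} → MIN(plays * duration)=548231
  metal: ids {4} → MIN(plays * duration)=506072
  rock: ids {16, 17} → MIN(plays * duration)=857919

folk | 162004 ; jazz | 548231 ; metal | 506072 ; rock | 857919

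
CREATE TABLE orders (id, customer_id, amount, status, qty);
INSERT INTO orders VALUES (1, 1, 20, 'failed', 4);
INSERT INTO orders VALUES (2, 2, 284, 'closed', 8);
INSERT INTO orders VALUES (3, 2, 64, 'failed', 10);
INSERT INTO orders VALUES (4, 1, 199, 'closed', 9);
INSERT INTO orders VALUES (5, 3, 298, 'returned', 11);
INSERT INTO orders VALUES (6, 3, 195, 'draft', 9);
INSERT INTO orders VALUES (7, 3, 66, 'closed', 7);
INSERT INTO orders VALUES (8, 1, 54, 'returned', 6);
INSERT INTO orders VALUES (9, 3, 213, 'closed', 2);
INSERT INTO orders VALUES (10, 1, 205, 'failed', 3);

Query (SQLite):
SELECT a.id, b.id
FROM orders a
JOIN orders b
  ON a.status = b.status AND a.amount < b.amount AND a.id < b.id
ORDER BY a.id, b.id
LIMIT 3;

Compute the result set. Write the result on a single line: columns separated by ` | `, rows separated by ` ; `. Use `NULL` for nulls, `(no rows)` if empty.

1 | 3 ; 1 | 10 ; 3 | 10

Pairs (a,b) with same status, a.amount < b.amount, a.id < b.id.
status groups: closed:{2,4,7,9} draft:{6} failed:{1,3,10} returned:{5,8}
Ordered by (a.id, b.id); first 3.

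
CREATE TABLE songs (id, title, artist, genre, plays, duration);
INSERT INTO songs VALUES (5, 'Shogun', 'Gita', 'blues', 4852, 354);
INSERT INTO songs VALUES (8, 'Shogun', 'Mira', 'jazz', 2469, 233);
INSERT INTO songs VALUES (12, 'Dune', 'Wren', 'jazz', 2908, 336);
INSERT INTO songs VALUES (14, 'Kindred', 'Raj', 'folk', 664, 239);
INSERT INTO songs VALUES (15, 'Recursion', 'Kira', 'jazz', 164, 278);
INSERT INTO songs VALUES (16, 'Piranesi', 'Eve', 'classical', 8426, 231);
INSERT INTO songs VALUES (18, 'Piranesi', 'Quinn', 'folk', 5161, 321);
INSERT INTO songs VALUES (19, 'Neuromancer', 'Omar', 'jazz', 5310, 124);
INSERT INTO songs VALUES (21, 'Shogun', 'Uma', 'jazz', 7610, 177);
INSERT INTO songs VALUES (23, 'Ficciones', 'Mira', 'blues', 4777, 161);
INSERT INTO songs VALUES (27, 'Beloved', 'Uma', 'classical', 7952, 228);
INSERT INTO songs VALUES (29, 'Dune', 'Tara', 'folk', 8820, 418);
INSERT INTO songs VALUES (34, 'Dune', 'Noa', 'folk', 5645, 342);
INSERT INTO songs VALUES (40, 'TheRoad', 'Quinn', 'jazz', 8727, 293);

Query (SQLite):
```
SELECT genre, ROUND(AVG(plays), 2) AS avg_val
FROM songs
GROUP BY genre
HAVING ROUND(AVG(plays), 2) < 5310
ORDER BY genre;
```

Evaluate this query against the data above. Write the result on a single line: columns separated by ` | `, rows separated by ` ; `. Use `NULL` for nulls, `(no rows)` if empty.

Partition songs by genre; compute ROUND(AVG(plays), 2) within each group.
HAVING: keep groups where ROUND(AVG(plays), 2) < 5310.
  blues: ids {5, 23} → ROUND(AVG(plays), 2)=4814.5
  classical: ids {16, 27} → ROUND(AVG(plays), 2)=8189
  folk: ids {14, 18, 29, 34} → ROUND(AVG(plays), 2)=5072.5
  jazz: ids {8, 12, 15, 19, 21, 40} → ROUND(AVG(plays), 2)=4531.33

blues | 4814.5 ; folk | 5072.5 ; jazz | 4531.33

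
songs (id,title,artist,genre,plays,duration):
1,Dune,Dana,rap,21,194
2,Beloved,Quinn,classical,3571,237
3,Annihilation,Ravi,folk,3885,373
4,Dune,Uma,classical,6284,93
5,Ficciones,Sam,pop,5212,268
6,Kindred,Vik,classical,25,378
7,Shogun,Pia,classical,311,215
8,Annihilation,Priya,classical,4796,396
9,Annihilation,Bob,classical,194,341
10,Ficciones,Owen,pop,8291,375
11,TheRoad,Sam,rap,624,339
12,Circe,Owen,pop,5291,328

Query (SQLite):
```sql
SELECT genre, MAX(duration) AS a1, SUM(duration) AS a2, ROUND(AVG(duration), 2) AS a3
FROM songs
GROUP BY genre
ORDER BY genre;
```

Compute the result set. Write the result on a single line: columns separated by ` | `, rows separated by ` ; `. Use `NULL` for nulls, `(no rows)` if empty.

Group songs by genre.
Per group compute: MAX(duration), SUM(duration), ROUND(AVG(duration), 2).
  classical: ids {2, 4, 6, 7, 8, 9} → MAX(duration)=396, SUM(duration)=1660, ROUND(AVG(duration), 2)=276.67
  folk: ids {3} → MAX(duration)=373, SUM(duration)=373, ROUND(AVG(duration), 2)=373
  pop: ids {5, 10, 12} → MAX(duration)=375, SUM(duration)=971, ROUND(AVG(duration), 2)=323.67
  rap: ids {1, 11} → MAX(duration)=339, SUM(duration)=533, ROUND(AVG(duration), 2)=266.5

classical | 396 | 1660 | 276.67 ; folk | 373 | 373 | 373 ; pop | 375 | 971 | 323.67 ; rap | 339 | 533 | 266.5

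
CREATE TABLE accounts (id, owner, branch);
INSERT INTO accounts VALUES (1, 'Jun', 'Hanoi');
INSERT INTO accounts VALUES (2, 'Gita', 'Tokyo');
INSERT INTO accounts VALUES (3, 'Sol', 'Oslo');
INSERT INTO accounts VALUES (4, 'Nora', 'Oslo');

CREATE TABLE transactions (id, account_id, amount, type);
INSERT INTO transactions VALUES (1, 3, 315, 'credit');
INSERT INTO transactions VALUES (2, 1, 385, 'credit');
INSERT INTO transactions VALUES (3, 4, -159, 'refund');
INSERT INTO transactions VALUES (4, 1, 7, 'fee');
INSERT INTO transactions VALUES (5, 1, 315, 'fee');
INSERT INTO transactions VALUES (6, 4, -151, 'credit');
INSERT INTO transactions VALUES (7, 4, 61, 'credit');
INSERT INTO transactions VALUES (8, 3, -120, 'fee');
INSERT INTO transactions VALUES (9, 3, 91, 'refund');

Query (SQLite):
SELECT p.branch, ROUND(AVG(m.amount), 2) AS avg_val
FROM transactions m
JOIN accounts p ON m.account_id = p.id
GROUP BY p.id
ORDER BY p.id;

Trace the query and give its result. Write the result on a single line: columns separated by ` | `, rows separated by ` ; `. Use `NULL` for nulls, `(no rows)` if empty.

Hanoi | 235.67 ; Oslo | 95.33 ; Oslo | -83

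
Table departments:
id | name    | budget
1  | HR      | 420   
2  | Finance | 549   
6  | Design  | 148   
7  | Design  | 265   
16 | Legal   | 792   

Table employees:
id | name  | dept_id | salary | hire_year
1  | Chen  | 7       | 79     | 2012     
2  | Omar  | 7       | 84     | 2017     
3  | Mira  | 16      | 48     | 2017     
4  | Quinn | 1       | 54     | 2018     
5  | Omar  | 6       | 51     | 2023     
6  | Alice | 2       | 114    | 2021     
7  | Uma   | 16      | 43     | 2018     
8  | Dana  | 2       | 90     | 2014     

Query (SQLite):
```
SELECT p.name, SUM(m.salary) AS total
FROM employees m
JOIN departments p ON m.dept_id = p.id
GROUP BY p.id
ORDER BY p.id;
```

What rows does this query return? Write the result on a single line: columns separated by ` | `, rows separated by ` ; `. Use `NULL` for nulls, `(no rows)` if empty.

Join each employees row to its departments via dept_id.
Group joined rows by departments.id; compute SUM(m.salary) per group.
  1: ids {4} → SUM(m.salary)=54
  2: ids {6, 8} → SUM(m.salary)=204
  6: ids {5} → SUM(m.salary)=51
  7: ids {1, 2} → SUM(m.salary)=163
  16: ids {3, 7} → SUM(m.salary)=91

HR | 54 ; Finance | 204 ; Design | 51 ; Design | 163 ; Legal | 91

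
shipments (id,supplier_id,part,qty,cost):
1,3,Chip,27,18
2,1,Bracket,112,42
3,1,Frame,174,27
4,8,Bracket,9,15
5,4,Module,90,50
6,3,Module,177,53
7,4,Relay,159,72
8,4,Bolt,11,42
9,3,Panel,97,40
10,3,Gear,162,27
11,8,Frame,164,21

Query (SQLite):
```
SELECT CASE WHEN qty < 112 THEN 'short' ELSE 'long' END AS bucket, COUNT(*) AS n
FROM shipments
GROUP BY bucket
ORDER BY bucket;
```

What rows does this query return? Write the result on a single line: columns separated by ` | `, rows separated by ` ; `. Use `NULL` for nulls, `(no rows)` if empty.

long | 6 ; short | 5

Bucket rows by qty < 112 → 'short' else 'long'; count each bucket.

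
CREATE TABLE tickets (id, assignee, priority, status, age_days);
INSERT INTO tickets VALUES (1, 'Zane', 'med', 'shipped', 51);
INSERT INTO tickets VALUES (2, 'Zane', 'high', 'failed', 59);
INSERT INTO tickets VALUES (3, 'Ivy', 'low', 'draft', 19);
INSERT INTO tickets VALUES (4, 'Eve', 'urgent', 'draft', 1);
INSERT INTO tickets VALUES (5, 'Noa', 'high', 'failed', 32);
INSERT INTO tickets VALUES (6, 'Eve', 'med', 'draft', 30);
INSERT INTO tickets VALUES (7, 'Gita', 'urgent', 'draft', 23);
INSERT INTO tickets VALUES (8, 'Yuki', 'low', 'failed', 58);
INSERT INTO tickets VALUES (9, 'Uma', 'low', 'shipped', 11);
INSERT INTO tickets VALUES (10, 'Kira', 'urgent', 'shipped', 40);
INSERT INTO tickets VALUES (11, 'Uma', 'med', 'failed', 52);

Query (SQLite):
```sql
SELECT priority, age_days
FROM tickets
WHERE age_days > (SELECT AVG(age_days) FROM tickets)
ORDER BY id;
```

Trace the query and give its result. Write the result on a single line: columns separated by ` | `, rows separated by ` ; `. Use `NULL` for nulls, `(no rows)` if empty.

Scalar subquery: AVG(age_days) over all tickets rows = 34.181818 (≈; comparison uses full precision).
Keep rows where age_days > that value.

med | 51 ; high | 59 ; low | 58 ; urgent | 40 ; med | 52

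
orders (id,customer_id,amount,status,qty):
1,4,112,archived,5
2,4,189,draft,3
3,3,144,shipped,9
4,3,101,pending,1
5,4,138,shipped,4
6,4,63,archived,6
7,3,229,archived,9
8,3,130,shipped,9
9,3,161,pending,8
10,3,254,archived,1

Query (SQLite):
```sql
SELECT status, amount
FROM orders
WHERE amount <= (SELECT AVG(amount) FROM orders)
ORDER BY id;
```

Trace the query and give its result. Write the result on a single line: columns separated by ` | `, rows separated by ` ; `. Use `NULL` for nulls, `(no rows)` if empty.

Scalar subquery: AVG(amount) over all orders rows = 152.1.
Keep rows where amount <= that value.

archived | 112 ; shipped | 144 ; pending | 101 ; shipped | 138 ; archived | 63 ; shipped | 130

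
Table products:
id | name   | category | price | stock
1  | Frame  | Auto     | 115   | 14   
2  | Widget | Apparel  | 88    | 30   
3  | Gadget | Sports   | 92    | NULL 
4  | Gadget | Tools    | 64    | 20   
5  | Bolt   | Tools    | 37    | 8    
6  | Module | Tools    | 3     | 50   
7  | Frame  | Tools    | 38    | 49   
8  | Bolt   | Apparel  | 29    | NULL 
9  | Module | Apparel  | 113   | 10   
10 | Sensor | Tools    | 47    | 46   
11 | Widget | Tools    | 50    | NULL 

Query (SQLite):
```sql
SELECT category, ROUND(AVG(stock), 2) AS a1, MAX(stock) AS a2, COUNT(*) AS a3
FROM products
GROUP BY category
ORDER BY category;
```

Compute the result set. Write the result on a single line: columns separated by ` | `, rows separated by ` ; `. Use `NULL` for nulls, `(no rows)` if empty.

Apparel | 20 | 30 | 3 ; Auto | 14 | 14 | 1 ; Sports | NULL | NULL | 1 ; Tools | 34.6 | 50 | 6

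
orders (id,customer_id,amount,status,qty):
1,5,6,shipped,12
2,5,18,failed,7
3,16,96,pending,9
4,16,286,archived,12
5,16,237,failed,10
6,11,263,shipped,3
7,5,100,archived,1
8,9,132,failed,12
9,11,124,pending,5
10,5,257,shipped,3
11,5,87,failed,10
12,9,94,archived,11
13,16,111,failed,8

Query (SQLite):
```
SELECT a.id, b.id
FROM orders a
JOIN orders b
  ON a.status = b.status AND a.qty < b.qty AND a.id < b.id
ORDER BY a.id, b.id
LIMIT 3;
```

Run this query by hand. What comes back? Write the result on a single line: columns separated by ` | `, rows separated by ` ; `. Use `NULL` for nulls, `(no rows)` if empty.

2 | 5 ; 2 | 8 ; 2 | 11

Pairs (a,b) with same status, a.qty < b.qty, a.id < b.id.
status groups: archived:{4,7,12} failed:{2,5,8,11,13} pending:{3,9} shipped:{1,6,10}
Ordered by (a.id, b.id); first 3.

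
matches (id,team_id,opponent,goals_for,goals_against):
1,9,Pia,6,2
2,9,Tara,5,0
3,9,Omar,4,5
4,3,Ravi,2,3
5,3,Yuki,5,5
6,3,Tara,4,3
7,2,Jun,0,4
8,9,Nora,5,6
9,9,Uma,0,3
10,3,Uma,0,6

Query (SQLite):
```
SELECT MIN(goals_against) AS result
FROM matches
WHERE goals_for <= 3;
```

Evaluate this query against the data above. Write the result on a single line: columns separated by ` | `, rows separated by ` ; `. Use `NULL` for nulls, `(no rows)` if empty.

Rows where goals_for <= 3 → goals_against values: [3, 4, 3, 6].
MIN of non-NULL values = 3.

3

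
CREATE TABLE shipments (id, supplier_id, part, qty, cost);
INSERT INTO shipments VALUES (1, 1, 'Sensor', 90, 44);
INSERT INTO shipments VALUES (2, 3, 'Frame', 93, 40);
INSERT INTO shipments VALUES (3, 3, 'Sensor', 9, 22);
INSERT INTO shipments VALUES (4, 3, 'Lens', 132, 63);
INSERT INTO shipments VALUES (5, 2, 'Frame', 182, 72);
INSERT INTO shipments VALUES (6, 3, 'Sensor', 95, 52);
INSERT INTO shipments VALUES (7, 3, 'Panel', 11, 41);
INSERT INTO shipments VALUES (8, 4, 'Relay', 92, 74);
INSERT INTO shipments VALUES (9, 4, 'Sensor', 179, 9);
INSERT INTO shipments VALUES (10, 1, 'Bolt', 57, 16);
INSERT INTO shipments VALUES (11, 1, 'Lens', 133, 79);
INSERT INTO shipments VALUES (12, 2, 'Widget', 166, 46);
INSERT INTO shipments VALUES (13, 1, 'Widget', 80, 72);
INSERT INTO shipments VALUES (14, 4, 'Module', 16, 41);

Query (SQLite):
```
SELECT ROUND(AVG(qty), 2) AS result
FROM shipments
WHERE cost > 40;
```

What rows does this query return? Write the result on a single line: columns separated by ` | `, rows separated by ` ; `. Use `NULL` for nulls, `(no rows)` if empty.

99.7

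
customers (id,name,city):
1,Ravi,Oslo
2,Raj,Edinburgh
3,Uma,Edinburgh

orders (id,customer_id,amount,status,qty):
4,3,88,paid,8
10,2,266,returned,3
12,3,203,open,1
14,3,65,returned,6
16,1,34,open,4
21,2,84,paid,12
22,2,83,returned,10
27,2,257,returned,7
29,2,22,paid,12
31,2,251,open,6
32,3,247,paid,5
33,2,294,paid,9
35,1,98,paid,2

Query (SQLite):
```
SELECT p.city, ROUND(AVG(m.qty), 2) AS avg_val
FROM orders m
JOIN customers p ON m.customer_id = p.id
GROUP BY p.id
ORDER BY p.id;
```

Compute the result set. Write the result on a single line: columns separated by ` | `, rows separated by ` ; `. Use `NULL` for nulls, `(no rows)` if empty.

Oslo | 3 ; Edinburgh | 8.43 ; Edinburgh | 5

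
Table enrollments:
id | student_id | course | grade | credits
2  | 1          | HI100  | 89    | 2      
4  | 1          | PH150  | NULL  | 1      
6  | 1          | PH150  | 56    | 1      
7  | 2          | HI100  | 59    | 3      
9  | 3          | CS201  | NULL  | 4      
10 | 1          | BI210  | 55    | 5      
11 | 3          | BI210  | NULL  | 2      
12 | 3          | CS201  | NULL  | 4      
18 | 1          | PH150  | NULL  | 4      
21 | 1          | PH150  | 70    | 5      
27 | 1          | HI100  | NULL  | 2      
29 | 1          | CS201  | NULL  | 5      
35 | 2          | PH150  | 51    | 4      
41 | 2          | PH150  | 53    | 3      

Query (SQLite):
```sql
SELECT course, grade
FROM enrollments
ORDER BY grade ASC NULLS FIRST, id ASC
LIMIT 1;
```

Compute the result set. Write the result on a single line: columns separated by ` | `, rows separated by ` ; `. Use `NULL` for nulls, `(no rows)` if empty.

Sort by grade asc, tiebreak id asc: (NULL, id=4), (NULL, id=9), (NULL, id=11), (NULL, id=12) …. Take first 1.
NULLS FIRST: NULL grade rows go before all non-NULL rows (among themselves ordered by id asc).

PH150 | NULL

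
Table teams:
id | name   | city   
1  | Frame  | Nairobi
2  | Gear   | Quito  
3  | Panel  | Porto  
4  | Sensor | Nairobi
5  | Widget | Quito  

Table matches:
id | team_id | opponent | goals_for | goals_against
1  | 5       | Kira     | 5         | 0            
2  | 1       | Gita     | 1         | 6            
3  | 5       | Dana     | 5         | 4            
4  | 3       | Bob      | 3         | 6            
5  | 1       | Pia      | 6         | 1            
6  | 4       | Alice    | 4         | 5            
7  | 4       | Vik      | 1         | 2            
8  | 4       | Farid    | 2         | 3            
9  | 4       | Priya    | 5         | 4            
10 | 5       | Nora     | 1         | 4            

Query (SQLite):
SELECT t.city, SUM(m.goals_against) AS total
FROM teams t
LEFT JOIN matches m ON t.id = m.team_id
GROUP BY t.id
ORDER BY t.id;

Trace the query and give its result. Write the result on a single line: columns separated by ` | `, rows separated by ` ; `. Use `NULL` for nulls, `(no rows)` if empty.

LEFT JOIN keeps every teams row; unmatched ones get NULL for matches columns.
Group by teams.id and compute SUM(m.goals_against). SUM over an all-NULL group is NULL.
  1: ids {2, 5} → SUM(m.goals_against)=7
  2: ids {—} → SUM(m.goals_against)=NULL
  3: ids {4} → SUM(m.goals_against)=6
  4: ids {6, 7, 8, 9} → SUM(m.goals_against)=14
  5: ids {1, 3, 10} → SUM(m.goals_against)=8

Nairobi | 7 ; Quito | NULL ; Porto | 6 ; Nairobi | 14 ; Quito | 8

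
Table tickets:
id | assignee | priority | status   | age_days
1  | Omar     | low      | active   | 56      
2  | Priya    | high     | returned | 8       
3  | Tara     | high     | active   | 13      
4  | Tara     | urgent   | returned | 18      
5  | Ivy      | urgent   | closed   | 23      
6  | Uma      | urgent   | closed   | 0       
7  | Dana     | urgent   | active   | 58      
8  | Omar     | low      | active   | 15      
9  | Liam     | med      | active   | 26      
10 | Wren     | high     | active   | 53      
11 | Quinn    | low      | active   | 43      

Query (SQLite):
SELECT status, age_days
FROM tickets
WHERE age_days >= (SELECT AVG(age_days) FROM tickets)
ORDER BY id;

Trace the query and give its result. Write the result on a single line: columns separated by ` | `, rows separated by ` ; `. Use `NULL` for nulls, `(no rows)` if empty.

active | 56 ; active | 58 ; active | 53 ; active | 43

Scalar subquery: AVG(age_days) over all tickets rows = 28.454545 (≈; comparison uses full precision).
Keep rows where age_days >= that value.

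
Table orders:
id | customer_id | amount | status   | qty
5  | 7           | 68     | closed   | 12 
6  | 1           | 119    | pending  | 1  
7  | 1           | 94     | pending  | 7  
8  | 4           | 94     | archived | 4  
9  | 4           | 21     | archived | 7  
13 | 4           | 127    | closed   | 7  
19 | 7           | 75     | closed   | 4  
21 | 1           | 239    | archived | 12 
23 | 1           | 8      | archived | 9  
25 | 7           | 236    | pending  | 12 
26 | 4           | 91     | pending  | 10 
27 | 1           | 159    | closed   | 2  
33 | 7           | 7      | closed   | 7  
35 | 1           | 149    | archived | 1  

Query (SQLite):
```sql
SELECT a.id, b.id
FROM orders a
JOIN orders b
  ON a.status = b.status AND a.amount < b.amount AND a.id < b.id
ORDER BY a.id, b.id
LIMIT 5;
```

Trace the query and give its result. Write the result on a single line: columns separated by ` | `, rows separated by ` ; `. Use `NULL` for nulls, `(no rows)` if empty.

5 | 13 ; 5 | 19 ; 5 | 27 ; 6 | 25 ; 7 | 25

Pairs (a,b) with same status, a.amount < b.amount, a.id < b.id.
status groups: archived:{8,9,21,23,35} closed:{5,13,19,27,33} pending:{6,7,25,26}
Ordered by (a.id, b.id); first 5.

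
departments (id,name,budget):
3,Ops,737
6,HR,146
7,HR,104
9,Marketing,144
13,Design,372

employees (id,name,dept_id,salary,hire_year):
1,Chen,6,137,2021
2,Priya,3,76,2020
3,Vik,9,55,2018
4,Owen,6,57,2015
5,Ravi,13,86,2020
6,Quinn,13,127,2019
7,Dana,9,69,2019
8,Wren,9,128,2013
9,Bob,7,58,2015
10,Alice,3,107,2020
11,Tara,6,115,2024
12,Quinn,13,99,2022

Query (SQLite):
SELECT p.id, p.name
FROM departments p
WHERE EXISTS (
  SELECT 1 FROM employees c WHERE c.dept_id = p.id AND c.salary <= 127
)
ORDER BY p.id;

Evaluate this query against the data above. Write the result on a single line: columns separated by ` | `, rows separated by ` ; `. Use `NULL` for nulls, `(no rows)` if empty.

3 | Ops ; 6 | HR ; 7 | HR ; 9 | Marketing ; 13 | Design

For each departments row, check whether any employees with matching dept_id has salary <= 127.
Keep rows where that is true.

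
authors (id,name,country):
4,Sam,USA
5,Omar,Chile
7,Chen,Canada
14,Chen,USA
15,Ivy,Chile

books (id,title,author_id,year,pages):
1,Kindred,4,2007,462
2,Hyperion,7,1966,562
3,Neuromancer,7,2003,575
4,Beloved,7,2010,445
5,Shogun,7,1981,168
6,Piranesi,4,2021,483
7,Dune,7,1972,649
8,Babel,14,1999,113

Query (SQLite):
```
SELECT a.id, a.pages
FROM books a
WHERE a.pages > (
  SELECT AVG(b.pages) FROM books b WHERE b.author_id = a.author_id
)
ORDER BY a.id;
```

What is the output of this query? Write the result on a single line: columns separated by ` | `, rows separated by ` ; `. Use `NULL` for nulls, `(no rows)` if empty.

For each books row a, compute AVG(pages) over rows sharing a.author_id.
Keep row a if a.pages > that per-group AVG.
  author_id=4: AVG(pages) = 472.5
  author_id=7: AVG(pages) = 479.8
  author_id=14: AVG(pages) = 113.0

2 | 562 ; 3 | 575 ; 6 | 483 ; 7 | 649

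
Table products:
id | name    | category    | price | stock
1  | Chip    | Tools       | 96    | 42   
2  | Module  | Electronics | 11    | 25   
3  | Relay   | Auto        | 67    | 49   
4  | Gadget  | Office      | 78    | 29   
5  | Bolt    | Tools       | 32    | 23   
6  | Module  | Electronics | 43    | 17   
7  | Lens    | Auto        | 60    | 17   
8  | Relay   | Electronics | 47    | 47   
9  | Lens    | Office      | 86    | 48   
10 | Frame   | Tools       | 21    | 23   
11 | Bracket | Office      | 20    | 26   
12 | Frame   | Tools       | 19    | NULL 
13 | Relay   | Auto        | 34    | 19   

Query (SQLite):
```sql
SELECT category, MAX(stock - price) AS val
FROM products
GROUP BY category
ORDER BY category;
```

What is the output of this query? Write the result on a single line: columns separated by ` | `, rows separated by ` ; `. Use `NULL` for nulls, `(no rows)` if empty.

Auto | -15 ; Electronics | 14 ; Office | 6 ; Tools | 2

For each row compute stock - price.
Group by category; take MAX of the expression per group.
  Auto: ids {3, 7, 13} → MAX(stock - price)=-15
  Electronics: ids {2, 6, 8} → MAX(stock - price)=14
  Office: ids {4, 9, 11} → MAX(stock - price)=6
  Tools: ids {1, 5, 10, 12} → MAX(stock - price)=2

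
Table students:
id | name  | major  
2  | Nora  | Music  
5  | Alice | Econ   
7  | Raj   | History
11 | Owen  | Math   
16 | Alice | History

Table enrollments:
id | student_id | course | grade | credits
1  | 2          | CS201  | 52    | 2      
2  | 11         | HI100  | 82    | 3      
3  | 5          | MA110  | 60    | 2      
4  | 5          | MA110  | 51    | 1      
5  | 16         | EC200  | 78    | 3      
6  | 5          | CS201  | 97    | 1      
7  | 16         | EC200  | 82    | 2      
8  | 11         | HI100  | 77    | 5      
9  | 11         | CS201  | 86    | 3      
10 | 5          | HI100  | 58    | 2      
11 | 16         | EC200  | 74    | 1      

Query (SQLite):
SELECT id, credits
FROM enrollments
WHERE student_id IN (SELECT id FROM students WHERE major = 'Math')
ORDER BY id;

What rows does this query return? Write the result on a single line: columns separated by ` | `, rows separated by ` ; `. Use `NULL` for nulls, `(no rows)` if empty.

Inner query: students.id where major = 'Math'.
Outer: keep enrollments rows whose student_id is in that set.
Inner query → {11}

2 | 3 ; 8 | 5 ; 9 | 3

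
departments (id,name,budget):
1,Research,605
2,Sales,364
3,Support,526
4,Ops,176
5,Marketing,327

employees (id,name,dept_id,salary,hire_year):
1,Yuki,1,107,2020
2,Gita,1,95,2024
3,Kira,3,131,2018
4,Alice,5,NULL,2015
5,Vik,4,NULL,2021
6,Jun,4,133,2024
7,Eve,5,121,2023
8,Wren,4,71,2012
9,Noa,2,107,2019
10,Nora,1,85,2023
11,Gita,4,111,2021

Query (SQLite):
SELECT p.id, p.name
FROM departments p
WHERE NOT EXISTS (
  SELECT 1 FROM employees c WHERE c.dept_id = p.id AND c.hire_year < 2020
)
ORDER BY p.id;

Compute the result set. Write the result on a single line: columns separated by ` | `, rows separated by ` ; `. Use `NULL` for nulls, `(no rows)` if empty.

For each departments row, check whether any employees with matching dept_id has hire_year < 2020.
Keep rows where that is false.

1 | Research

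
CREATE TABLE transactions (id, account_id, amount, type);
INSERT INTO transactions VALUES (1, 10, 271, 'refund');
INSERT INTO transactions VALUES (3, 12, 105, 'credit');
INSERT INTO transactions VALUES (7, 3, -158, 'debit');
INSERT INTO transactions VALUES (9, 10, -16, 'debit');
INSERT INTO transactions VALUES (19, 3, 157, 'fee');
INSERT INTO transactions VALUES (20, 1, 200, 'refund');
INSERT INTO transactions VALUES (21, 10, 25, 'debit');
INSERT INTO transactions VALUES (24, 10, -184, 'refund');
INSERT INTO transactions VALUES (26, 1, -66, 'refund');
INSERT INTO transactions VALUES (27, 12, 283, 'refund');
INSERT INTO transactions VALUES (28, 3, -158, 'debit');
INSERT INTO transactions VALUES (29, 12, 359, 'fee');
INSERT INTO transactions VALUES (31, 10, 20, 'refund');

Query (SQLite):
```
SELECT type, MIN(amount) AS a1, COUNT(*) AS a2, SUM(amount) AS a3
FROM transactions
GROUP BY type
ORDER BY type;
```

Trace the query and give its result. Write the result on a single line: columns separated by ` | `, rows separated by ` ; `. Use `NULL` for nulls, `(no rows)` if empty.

credit | 105 | 1 | 105 ; debit | -158 | 4 | -307 ; fee | 157 | 2 | 516 ; refund | -184 | 6 | 524

Group transactions by type.
Per group compute: MIN(amount), COUNT(*), SUM(amount).
  credit: ids {3} → MIN(amount)=105, COUNT(*)=1, SUM(amount)=105
  debit: ids {7, 9, 21, 28} → MIN(amount)=-158, COUNT(*)=4, SUM(amount)=-307
  fee: ids {19, 29} → MIN(amount)=157, COUNT(*)=2, SUM(amount)=516
  refund: ids {1, 20, 24, 26, 27, 31} → MIN(amount)=-184, COUNT(*)=6, SUM(amount)=524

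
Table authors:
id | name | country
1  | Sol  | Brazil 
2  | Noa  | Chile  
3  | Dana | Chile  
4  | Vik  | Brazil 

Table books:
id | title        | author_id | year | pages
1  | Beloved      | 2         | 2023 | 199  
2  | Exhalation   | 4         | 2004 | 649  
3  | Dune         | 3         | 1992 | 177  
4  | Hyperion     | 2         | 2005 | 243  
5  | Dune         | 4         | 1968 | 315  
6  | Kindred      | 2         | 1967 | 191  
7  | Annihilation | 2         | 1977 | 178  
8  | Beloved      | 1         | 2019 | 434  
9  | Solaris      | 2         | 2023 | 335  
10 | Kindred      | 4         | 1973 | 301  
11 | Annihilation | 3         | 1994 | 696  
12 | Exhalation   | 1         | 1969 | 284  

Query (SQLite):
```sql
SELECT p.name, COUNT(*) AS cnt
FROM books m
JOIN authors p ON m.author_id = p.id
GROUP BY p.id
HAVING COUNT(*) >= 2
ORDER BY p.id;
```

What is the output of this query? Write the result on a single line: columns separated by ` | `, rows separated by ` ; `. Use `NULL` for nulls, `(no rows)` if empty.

Join each books row to its authors via author_id.
Group joined rows by authors.id; compute COUNT(*) per group.
HAVING: keep groups with count ≥ 2.
  1: ids {8, 12} → COUNT(*)=2
  2: ids {1, 4, 6, 7, 9} → COUNT(*)=5
  3: ids {3, 11} → COUNT(*)=2
  4: ids {2, 5, 10} → COUNT(*)=3

Sol | 2 ; Noa | 5 ; Dana | 2 ; Vik | 3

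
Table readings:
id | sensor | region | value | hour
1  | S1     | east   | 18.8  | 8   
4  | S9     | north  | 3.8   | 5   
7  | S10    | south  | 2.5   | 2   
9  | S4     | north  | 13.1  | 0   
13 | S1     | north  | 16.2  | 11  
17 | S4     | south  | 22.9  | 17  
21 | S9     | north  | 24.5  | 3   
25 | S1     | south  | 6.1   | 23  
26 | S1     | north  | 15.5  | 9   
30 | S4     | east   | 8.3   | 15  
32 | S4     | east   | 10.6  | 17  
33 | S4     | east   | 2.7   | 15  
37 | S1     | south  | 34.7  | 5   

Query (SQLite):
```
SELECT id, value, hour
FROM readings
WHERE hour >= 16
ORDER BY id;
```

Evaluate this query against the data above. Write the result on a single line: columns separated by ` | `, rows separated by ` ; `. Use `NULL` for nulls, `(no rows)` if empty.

hour >= 16: ids {17, 25, 32}

17 | 22.9 | 17 ; 25 | 6.1 | 23 ; 32 | 10.6 | 17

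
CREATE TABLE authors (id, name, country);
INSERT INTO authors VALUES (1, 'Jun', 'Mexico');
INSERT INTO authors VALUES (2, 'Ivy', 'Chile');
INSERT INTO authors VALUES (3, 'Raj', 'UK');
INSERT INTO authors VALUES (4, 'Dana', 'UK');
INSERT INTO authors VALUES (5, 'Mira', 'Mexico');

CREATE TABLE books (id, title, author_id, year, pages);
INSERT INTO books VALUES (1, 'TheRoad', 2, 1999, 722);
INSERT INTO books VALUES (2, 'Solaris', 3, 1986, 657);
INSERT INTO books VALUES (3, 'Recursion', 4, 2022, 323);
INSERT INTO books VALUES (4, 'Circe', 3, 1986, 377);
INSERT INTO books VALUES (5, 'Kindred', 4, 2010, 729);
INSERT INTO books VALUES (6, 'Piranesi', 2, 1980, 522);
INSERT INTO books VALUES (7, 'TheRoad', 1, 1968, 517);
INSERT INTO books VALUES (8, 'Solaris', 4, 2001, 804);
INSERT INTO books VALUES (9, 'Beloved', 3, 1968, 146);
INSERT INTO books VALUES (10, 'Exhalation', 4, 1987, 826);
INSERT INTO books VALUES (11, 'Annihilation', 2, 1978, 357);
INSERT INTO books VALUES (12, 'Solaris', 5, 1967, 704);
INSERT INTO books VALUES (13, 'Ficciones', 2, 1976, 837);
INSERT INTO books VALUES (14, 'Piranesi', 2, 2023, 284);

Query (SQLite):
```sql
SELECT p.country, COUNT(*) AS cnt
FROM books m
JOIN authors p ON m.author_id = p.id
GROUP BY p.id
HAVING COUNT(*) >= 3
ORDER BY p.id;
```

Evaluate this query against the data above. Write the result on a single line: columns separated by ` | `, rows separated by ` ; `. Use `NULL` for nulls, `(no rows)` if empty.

Chile | 5 ; UK | 3 ; UK | 4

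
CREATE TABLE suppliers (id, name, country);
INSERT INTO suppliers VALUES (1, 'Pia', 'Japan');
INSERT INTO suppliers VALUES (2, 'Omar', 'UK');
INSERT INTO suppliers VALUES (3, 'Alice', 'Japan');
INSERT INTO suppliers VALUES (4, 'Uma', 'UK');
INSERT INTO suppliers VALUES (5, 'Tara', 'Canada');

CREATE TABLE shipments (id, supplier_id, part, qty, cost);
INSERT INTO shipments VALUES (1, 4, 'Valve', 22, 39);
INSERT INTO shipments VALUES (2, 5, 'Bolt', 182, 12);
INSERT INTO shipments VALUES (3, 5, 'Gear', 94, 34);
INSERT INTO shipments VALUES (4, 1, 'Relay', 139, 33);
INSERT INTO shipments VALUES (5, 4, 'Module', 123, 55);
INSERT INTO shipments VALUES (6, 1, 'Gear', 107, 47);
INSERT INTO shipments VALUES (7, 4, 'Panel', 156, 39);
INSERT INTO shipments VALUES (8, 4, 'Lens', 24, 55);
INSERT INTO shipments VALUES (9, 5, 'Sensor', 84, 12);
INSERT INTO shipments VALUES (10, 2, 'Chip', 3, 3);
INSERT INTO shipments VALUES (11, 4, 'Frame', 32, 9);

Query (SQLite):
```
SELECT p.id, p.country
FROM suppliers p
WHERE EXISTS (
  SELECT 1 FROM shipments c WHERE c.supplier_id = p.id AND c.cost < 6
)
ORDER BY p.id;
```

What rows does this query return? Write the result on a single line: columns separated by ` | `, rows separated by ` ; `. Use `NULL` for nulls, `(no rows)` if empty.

2 | UK

For each suppliers row, check whether any shipments with matching supplier_id has cost < 6.
Keep rows where that is true.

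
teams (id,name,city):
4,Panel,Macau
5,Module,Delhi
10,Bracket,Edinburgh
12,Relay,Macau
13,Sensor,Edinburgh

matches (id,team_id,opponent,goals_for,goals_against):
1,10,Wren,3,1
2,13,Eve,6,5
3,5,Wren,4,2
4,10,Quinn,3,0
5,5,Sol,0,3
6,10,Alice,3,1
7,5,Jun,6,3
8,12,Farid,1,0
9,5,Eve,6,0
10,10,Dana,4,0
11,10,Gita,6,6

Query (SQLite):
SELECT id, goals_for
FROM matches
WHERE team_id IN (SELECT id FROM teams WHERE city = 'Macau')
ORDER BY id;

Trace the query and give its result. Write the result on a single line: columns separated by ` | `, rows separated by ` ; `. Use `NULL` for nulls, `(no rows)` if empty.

8 | 1

Inner query: teams.id where city = 'Macau'.
Outer: keep matches rows whose team_id is in that set.
Inner query → {4, 12}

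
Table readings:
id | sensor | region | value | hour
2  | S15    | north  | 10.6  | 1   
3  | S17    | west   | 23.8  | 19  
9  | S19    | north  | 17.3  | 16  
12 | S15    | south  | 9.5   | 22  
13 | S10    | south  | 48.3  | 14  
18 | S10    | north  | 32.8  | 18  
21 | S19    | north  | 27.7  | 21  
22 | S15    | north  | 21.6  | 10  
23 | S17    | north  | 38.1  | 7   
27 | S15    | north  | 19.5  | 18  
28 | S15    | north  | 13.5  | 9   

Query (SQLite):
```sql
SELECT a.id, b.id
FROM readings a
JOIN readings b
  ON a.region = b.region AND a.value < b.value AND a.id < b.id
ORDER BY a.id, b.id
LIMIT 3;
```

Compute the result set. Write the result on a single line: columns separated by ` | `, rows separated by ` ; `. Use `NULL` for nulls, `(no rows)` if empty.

Pairs (a,b) with same region, a.value < b.value, a.id < b.id.
region groups: north:{2,9,18,21,22,23,27,28} south:{12,13} west:{3}
Ordered by (a.id, b.id); first 3.

2 | 9 ; 2 | 18 ; 2 | 21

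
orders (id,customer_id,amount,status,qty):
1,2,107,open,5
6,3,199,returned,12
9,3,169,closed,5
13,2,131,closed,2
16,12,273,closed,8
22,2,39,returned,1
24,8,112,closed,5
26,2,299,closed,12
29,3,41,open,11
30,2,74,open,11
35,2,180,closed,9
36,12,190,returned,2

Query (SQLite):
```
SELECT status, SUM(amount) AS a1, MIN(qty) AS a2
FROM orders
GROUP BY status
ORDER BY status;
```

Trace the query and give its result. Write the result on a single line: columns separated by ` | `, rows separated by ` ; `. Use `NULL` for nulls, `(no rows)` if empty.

Group orders by status.
Per group compute: SUM(amount), MIN(qty).
  closed: ids {9, 13, 16, 24, 26, 35} → SUM(amount)=1164, MIN(qty)=2
  open: ids {1, 29, 30} → SUM(amount)=222, MIN(qty)=5
  returned: ids {6, 22, 36} → SUM(amount)=428, MIN(qty)=1

closed | 1164 | 2 ; open | 222 | 5 ; returned | 428 | 1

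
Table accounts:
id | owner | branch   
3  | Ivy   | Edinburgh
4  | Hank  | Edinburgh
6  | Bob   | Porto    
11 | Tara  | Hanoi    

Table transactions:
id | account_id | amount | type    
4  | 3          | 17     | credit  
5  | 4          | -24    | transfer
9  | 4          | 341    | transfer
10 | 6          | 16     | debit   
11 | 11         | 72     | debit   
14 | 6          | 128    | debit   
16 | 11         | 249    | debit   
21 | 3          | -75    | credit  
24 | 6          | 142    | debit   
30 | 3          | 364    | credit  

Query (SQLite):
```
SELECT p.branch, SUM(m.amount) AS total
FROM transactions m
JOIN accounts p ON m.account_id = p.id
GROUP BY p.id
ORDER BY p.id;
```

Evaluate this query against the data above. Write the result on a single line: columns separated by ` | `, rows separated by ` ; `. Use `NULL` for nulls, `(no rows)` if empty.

Join each transactions row to its accounts via account_id.
Group joined rows by accounts.id; compute SUM(m.amount) per group.
  3: ids {4, 21, 30} → SUM(m.amount)=306
  4: ids {5, 9} → SUM(m.amount)=317
  6: ids {10, 14, 24} → SUM(m.amount)=286
  11: ids {11, 16} → SUM(m.amount)=321

Edinburgh | 306 ; Edinburgh | 317 ; Porto | 286 ; Hanoi | 321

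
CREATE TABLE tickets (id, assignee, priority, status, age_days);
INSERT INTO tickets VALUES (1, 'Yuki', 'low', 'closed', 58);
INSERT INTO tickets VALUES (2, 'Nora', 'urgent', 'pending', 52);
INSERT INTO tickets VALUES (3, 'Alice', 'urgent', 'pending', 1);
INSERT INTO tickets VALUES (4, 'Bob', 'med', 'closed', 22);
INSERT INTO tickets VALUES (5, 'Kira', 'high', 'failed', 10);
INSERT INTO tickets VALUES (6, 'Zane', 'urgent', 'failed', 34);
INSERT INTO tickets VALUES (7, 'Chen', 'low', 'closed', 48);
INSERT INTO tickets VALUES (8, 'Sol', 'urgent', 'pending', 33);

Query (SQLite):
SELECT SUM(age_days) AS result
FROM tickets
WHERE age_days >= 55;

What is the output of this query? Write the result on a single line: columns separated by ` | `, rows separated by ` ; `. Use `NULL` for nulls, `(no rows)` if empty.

Rows where age_days >= 55 → age_days values: [58].
SUM of non-NULL values = 58.

58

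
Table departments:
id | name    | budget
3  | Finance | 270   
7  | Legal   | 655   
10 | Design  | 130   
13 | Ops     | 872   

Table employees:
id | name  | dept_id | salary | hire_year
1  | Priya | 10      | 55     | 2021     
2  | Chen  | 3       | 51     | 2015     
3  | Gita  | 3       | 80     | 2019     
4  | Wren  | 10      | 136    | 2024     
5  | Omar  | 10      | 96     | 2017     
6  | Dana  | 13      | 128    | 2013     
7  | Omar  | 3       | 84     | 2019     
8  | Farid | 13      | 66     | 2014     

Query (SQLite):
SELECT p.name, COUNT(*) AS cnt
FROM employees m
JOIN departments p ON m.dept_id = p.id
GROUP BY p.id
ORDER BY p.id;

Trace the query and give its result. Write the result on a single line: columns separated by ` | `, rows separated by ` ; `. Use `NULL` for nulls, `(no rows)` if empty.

Finance | 3 ; Design | 3 ; Ops | 2

Join each employees row to its departments via dept_id.
Group joined rows by departments.id; compute COUNT(*) per group.
  3: ids {2, 3, 7} → COUNT(*)=3
  10: ids {1, 4, 5} → COUNT(*)=3
  13: ids {6, 8} → COUNT(*)=2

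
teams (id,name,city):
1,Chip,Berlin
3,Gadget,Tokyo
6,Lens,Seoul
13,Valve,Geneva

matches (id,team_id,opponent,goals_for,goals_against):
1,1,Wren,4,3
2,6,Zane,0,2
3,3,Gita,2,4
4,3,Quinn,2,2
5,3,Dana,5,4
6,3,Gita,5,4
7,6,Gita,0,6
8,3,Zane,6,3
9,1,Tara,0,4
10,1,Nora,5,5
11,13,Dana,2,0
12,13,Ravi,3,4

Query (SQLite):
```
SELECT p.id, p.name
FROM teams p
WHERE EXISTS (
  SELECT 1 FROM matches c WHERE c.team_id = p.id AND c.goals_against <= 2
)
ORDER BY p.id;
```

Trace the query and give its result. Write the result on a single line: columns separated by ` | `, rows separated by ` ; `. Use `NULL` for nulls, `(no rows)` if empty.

For each teams row, check whether any matches with matching team_id has goals_against <= 2.
Keep rows where that is true.

3 | Gadget ; 6 | Lens ; 13 | Valve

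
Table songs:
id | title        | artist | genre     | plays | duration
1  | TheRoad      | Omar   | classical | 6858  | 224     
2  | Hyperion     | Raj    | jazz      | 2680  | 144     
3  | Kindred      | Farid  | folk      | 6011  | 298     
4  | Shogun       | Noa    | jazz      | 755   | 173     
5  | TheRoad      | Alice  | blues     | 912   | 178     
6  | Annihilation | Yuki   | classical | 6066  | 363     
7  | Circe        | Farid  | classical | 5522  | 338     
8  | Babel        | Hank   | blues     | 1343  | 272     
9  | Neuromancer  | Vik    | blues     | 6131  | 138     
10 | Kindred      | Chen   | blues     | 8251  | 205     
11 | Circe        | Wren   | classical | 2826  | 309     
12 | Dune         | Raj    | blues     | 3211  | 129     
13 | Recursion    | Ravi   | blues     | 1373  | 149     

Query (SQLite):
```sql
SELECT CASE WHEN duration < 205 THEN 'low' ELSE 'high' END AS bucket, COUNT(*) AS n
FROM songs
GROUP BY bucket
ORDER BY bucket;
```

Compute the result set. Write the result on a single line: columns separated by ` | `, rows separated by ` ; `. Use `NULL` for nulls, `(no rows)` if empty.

Bucket rows by duration < 205 → 'low' else 'high'; count each bucket.

high | 7 ; low | 6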